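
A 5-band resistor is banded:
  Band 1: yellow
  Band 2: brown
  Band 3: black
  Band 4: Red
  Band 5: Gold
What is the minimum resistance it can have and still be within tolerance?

Yellow → 4 (first significant figure)
Brown → 1 (second significant figure)
Black → 0 (third significant figure)
Red → ×10^2 multiplier
Gold → ±5% tolerance
410 × 100 = 41000 Ω
Minimum = 41000 × (1 − 5/100) = 38950 Ω.

38950 Ω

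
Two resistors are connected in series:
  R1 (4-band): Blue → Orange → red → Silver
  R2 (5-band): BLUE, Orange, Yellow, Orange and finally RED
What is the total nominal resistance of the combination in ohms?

640300 Ω

R1: blue, orange → 63; red ×10^2 → 6300 Ω.
R2: blue, orange, yellow → 634; orange ×10^3 → 634000 Ω.
Series: 6300 + 634000 = 640300 Ω.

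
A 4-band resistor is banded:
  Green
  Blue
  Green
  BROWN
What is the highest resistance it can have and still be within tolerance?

Green → 5 (first significant figure)
Blue → 6 (second significant figure)
Green → ×10^5 multiplier
Brown → ±1% tolerance
56 × 100000 = 5600000 Ω
Highest = 5600000 × (1 + 1/100) = 5656000 Ω.

5656000 Ω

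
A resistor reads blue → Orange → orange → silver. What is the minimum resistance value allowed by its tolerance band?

56700 Ω

Blue → 6 (first significant figure)
Orange → 3 (second significant figure)
Orange → ×10^3 multiplier
Silver → ±10% tolerance
63 × 1000 = 63000 Ω
Minimum = 63000 × (1 − 10/100) = 56700 Ω.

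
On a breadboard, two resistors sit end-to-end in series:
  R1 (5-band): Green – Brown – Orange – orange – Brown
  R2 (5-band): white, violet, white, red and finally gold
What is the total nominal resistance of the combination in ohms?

610900 Ω

R1: green, brown, orange → 513; orange ×10^3 → 513000 Ω.
R2: white, violet, white → 979; red ×10^2 → 97900 Ω.
Series: 513000 + 97900 = 610900 Ω.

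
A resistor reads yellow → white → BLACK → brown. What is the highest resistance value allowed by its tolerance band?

49.49 Ω

Yellow → 4 (first significant figure)
White → 9 (second significant figure)
Black → ×1 multiplier
Brown → ±1% tolerance
49 × 1 = 49 Ω
Highest = 49 × (1 + 1/100) = 49.49 Ω.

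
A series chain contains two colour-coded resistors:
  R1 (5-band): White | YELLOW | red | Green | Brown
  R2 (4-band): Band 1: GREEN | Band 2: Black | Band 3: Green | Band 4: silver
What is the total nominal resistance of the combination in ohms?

R1: white, yellow, red → 942; green ×10^5 → 94200000 Ω.
R2: green, black → 50; green ×10^5 → 5000000 Ω.
Series: 94200000 + 5000000 = 99200000 Ω.

99200000 Ω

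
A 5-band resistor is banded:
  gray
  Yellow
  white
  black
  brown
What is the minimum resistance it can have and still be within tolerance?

Grey → 8 (first significant figure)
Yellow → 4 (second significant figure)
White → 9 (third significant figure)
Black → ×1 multiplier
Brown → ±1% tolerance
849 × 1 = 849 Ω
Minimum = 849 × (1 − 1/100) = 840.51 Ω.

840.51 Ω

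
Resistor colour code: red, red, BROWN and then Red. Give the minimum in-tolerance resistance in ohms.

215.6 Ω

Red → 2 (first significant figure)
Red → 2 (second significant figure)
Brown → ×10 multiplier
Red → ±2% tolerance
22 × 10 = 220 Ω
Minimum = 220 × (1 − 2/100) = 215.6 Ω.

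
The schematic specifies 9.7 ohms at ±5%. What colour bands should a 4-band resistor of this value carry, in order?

white, violet, gold, gold

9.7 Ω = 97 × 10^-1.
9 → white
7 → violet
Multiplier 10^-1 → gold.
±5% tolerance → gold.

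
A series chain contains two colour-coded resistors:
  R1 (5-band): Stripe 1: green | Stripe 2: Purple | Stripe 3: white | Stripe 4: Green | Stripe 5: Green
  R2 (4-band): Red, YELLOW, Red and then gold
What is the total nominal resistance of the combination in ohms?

R1: green, violet, white → 579; green ×10^5 → 57900000 Ω.
R2: red, yellow → 24; red ×10^2 → 2400 Ω.
Series: 57900000 + 2400 = 57902400 Ω.

57902400 Ω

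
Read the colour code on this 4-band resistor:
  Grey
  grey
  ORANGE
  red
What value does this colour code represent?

Grey → 8 (first significant figure)
Grey → 8 (second significant figure)
Orange → ×10^3 multiplier
88 × 1000 = 88000 Ω

88000 Ω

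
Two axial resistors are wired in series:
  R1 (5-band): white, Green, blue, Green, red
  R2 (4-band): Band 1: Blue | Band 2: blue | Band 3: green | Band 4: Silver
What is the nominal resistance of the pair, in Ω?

R1: white, green, blue → 956; green ×10^5 → 95600000 Ω.
R2: blue, blue → 66; green ×10^5 → 6600000 Ω.
Series: 95600000 + 6600000 = 102200000 Ω.

102200000 Ω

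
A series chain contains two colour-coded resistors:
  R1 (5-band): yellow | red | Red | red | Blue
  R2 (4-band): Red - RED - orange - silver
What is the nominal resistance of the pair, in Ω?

R1: yellow, red, red → 422; red ×10^2 → 42200 Ω.
R2: red, red → 22; orange ×10^3 → 22000 Ω.
Series: 42200 + 22000 = 64200 Ω.

64200 Ω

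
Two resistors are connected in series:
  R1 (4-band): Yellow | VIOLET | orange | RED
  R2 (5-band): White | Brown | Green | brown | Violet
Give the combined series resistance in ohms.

R1: yellow, violet → 47; orange ×10^3 → 47000 Ω.
R2: white, brown, green → 915; brown ×10 → 9150 Ω.
Series: 47000 + 9150 = 56150 Ω.

56150 Ω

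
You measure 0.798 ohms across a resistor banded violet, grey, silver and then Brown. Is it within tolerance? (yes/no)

Violet → 7 (first significant figure)
Grey → 8 (second significant figure)
Silver → ×0.01 multiplier
Brown → ±1% tolerance
78 × 0.01 = 0.78 Ω
Allowed range: 0.7722 Ω to 0.7878 Ω.
0.798 ohms lies outside that range.

no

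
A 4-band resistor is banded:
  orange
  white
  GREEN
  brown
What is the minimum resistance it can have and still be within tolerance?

Orange → 3 (first significant figure)
White → 9 (second significant figure)
Green → ×10^5 multiplier
Brown → ±1% tolerance
39 × 100000 = 3900000 Ω
Minimum = 3900000 × (1 − 1/100) = 3861000 Ω.

3861000 Ω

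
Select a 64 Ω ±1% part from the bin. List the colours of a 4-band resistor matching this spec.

blue, yellow, black, brown

64 Ω = 64 × 10^0.
6 → blue
4 → yellow
Multiplier 10^0 → black.
±1% tolerance → brown.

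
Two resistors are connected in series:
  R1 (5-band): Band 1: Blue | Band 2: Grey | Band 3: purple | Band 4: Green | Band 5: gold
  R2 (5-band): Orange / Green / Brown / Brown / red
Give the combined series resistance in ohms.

68703510 Ω

R1: blue, grey, violet → 687; green ×10^5 → 68700000 Ω.
R2: orange, green, brown → 351; brown ×10 → 3510 Ω.
Series: 68700000 + 3510 = 68703510 Ω.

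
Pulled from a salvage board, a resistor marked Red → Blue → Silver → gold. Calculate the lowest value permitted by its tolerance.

0.247 Ω

Red → 2 (first significant figure)
Blue → 6 (second significant figure)
Silver → ×0.01 multiplier
Gold → ±5% tolerance
26 × 0.01 = 0.26 Ω
Lowest = 0.26 × (1 − 5/100) = 0.247 Ω.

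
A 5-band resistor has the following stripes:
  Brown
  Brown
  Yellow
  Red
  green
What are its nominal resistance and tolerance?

Brown → 1 (first significant figure)
Brown → 1 (second significant figure)
Yellow → 4 (third significant figure)
Red → ×10^2 multiplier
Green → ±0.5% tolerance
114 × 100 = 11400 Ω

11400 Ω ±0.5%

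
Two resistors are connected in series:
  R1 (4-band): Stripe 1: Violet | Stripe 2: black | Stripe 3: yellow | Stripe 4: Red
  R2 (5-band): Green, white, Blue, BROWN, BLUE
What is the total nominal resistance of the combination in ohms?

R1: violet, black → 70; yellow ×10^4 → 700000 Ω.
R2: green, white, blue → 596; brown ×10 → 5960 Ω.
Series: 700000 + 5960 = 705960 Ω.

705960 Ω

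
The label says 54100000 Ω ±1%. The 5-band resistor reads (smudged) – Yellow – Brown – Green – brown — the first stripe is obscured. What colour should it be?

green

54100000 Ω = 541 × 10^5.
The first band gives digit 5 of the significand, and 5 is green.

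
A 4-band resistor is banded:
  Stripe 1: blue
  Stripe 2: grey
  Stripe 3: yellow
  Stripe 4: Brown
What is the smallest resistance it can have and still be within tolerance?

Blue → 6 (first significant figure)
Grey → 8 (second significant figure)
Yellow → ×10^4 multiplier
Brown → ±1% tolerance
68 × 10000 = 680000 Ω
Smallest = 680000 × (1 − 1/100) = 673200 Ω.

673200 Ω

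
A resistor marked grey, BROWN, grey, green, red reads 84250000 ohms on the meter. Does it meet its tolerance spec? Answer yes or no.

no

Grey → 8 (first significant figure)
Brown → 1 (second significant figure)
Grey → 8 (third significant figure)
Green → ×10^5 multiplier
Red → ±2% tolerance
818 × 100000 = 81800000 Ω
Allowed range: 80164000 Ω to 83436000 Ω.
84250000 ohms lies outside that range.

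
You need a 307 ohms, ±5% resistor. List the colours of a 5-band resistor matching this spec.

307 Ω = 307 × 10^0.
3 → orange
0 → black
7 → violet
Multiplier 10^0 → black.
±5% tolerance → gold.

orange, black, violet, black, gold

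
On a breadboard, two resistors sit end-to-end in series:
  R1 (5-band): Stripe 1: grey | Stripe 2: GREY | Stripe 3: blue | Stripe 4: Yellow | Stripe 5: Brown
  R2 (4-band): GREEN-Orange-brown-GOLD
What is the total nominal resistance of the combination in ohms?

R1: grey, grey, blue → 886; yellow ×10^4 → 8860000 Ω.
R2: green, orange → 53; brown ×10 → 530 Ω.
Series: 8860000 + 530 = 8860530 Ω.

8860530 Ω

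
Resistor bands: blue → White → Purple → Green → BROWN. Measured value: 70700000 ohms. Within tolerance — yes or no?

no

Blue → 6 (first significant figure)
White → 9 (second significant figure)
Violet → 7 (third significant figure)
Green → ×10^5 multiplier
Brown → ±1% tolerance
697 × 100000 = 69700000 Ω
Allowed range: 69003000 Ω to 70397000 Ω.
70700000 ohms lies outside that range.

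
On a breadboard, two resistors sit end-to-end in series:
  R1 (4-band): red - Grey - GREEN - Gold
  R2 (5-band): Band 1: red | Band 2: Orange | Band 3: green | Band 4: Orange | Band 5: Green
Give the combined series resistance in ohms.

3035000 Ω

R1: red, grey → 28; green ×10^5 → 2800000 Ω.
R2: red, orange, green → 235; orange ×10^3 → 235000 Ω.
Series: 2800000 + 235000 = 3035000 Ω.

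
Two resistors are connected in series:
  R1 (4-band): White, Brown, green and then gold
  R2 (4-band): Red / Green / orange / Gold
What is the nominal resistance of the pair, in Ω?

R1: white, brown → 91; green ×10^5 → 9100000 Ω.
R2: red, green → 25; orange ×10^3 → 25000 Ω.
Series: 9100000 + 25000 = 9125000 Ω.

9125000 Ω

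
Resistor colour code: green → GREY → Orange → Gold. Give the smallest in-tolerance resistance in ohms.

Green → 5 (first significant figure)
Grey → 8 (second significant figure)
Orange → ×10^3 multiplier
Gold → ±5% tolerance
58 × 1000 = 58000 Ω
Smallest = 58000 × (1 − 5/100) = 55100 Ω.

55100 Ω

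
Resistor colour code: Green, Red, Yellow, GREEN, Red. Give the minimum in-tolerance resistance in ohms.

51352000 Ω

Green → 5 (first significant figure)
Red → 2 (second significant figure)
Yellow → 4 (third significant figure)
Green → ×10^5 multiplier
Red → ±2% tolerance
524 × 100000 = 52400000 Ω
Minimum = 52400000 × (1 − 2/100) = 51352000 Ω.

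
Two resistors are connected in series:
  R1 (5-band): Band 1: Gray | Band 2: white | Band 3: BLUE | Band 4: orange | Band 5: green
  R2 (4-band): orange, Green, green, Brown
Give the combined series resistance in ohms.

R1: grey, white, blue → 896; orange ×10^3 → 896000 Ω.
R2: orange, green → 35; green ×10^5 → 3500000 Ω.
Series: 896000 + 3500000 = 4396000 Ω.

4396000 Ω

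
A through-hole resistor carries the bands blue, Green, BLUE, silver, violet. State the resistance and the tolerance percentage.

Blue → 6 (first significant figure)
Green → 5 (second significant figure)
Blue → 6 (third significant figure)
Silver → ×0.01 multiplier
Violet → ±0.1% tolerance
656 × 0.01 = 6.56 Ω

6.56 Ω ±0.1%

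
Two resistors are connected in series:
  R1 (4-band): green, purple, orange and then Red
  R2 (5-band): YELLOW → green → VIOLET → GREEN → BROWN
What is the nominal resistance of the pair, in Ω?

R1: green, violet → 57; orange ×10^3 → 57000 Ω.
R2: yellow, green, violet → 457; green ×10^5 → 45700000 Ω.
Series: 57000 + 45700000 = 45757000 Ω.

45757000 Ω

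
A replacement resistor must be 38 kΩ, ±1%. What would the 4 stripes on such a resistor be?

orange, grey, orange, brown

38000 Ω = 38 × 10^3.
3 → orange
8 → grey
Multiplier 10^3 → orange.
±1% tolerance → brown.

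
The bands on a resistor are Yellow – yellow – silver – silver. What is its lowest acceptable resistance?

0.396 Ω

Yellow → 4 (first significant figure)
Yellow → 4 (second significant figure)
Silver → ×0.01 multiplier
Silver → ±10% tolerance
44 × 0.01 = 0.44 Ω
Lowest = 0.44 × (1 − 10/100) = 0.396 Ω.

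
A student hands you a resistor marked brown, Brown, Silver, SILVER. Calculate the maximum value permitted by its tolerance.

0.121 Ω

Brown → 1 (first significant figure)
Brown → 1 (second significant figure)
Silver → ×0.01 multiplier
Silver → ±10% tolerance
11 × 0.01 = 0.11 Ω
Maximum = 0.11 × (1 + 10/100) = 0.121 Ω.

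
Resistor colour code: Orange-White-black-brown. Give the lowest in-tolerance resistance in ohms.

Orange → 3 (first significant figure)
White → 9 (second significant figure)
Black → ×1 multiplier
Brown → ±1% tolerance
39 × 1 = 39 Ω
Lowest = 39 × (1 − 1/100) = 38.61 Ω.

38.61 Ω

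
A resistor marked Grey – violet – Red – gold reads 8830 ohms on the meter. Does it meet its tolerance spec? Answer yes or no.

Grey → 8 (first significant figure)
Violet → 7 (second significant figure)
Red → ×10^2 multiplier
Gold → ±5% tolerance
87 × 100 = 8700 Ω
Allowed range: 8265 Ω to 9135 Ω.
8830 ohms lies inside that range.

yes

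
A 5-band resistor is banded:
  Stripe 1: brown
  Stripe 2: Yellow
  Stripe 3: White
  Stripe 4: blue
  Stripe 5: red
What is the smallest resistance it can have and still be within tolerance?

Brown → 1 (first significant figure)
Yellow → 4 (second significant figure)
White → 9 (third significant figure)
Blue → ×10^6 multiplier
Red → ±2% tolerance
149 × 1000000 = 149000000 Ω
Smallest = 149000000 × (1 − 2/100) = 146020000 Ω.

146020000 Ω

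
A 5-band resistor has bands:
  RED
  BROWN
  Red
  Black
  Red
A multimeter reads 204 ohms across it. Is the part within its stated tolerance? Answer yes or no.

Red → 2 (first significant figure)
Brown → 1 (second significant figure)
Red → 2 (third significant figure)
Black → ×1 multiplier
Red → ±2% tolerance
212 × 1 = 212 Ω
Allowed range: 207.76 Ω to 216.24 Ω.
204 ohms lies outside that range.

no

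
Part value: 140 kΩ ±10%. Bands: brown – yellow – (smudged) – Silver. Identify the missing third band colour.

yellow

140000 Ω = 14 × 10^4.
The third band is the multiplier, 10^4, which is yellow.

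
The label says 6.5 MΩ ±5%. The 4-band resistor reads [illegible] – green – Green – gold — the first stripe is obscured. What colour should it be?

6500000 Ω = 65 × 10^5.
The first band gives digit 6 of the significand, and 6 is blue.

blue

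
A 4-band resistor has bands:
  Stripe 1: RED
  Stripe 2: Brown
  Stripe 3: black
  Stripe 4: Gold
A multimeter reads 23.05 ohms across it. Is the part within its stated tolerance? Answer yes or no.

Red → 2 (first significant figure)
Brown → 1 (second significant figure)
Black → ×1 multiplier
Gold → ±5% tolerance
21 × 1 = 21 Ω
Allowed range: 19.95 Ω to 22.05 Ω.
23.05 ohms lies outside that range.

no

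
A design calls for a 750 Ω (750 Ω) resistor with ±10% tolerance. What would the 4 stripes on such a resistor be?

violet, green, brown, silver

750 Ω = 75 × 10^1.
7 → violet
5 → green
Multiplier 10^1 → brown.
±10% tolerance → silver.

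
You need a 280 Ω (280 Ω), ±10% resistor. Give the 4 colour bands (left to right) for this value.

280 Ω = 28 × 10^1.
2 → red
8 → grey
Multiplier 10^1 → brown.
±10% tolerance → silver.

red, grey, brown, silver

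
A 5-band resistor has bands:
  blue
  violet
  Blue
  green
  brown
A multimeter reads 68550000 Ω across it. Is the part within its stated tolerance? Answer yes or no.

no

Blue → 6 (first significant figure)
Violet → 7 (second significant figure)
Blue → 6 (third significant figure)
Green → ×10^5 multiplier
Brown → ±1% tolerance
676 × 100000 = 67600000 Ω
Allowed range: 66924000 Ω to 68276000 Ω.
68550000 Ω lies outside that range.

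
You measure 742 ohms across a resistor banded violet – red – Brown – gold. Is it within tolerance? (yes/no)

yes

Violet → 7 (first significant figure)
Red → 2 (second significant figure)
Brown → ×10 multiplier
Gold → ±5% tolerance
72 × 10 = 720 Ω
Allowed range: 684 Ω to 756 Ω.
742 ohms lies inside that range.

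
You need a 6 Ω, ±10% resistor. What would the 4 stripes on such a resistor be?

blue, black, gold, silver

6 Ω = 60 × 10^-1.
6 → blue
0 → black
Multiplier 10^-1 → gold.
±10% tolerance → silver.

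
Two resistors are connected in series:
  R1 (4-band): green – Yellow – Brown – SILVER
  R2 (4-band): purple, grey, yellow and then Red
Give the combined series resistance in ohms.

R1: green, yellow → 54; brown ×10 → 540 Ω.
R2: violet, grey → 78; yellow ×10^4 → 780000 Ω.
Series: 540 + 780000 = 780540 Ω.

780540 Ω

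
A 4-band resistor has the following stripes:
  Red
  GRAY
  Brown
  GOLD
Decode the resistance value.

280 Ω

Red → 2 (first significant figure)
Grey → 8 (second significant figure)
Brown → ×10 multiplier
28 × 10 = 280 Ω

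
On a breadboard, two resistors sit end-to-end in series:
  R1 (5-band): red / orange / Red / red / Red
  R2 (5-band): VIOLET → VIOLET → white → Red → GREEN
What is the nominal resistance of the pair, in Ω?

R1: red, orange, red → 232; red ×10^2 → 23200 Ω.
R2: violet, violet, white → 779; red ×10^2 → 77900 Ω.
Series: 23200 + 77900 = 101100 Ω.

101100 Ω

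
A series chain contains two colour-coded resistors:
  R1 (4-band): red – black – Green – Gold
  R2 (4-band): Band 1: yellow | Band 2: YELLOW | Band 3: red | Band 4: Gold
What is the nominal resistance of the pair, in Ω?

R1: red, black → 20; green ×10^5 → 2000000 Ω.
R2: yellow, yellow → 44; red ×10^2 → 4400 Ω.
Series: 2000000 + 4400 = 2004400 Ω.

2004400 Ω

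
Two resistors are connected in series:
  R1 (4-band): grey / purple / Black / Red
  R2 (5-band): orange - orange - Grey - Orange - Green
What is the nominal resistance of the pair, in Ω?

338087 Ω

R1: grey, violet → 87; black ×1 → 87 Ω.
R2: orange, orange, grey → 338; orange ×10^3 → 338000 Ω.
Series: 87 + 338000 = 338087 Ω.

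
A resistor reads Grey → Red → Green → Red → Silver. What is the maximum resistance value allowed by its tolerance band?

Grey → 8 (first significant figure)
Red → 2 (second significant figure)
Green → 5 (third significant figure)
Red → ×10^2 multiplier
Silver → ±10% tolerance
825 × 100 = 82500 Ω
Maximum = 82500 × (1 + 10/100) = 90750 Ω.

90750 Ω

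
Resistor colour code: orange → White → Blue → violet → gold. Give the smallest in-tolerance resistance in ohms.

Orange → 3 (first significant figure)
White → 9 (second significant figure)
Blue → 6 (third significant figure)
Violet → ×10^7 multiplier
Gold → ±5% tolerance
396 × 10000000 = 3960000000 Ω
Smallest = 3960000000 × (1 − 5/100) = 3762000000 Ω.

3762000000 Ω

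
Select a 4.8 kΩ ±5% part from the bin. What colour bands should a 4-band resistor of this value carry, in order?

4800 Ω = 48 × 10^2.
4 → yellow
8 → grey
Multiplier 10^2 → red.
±5% tolerance → gold.

yellow, grey, red, gold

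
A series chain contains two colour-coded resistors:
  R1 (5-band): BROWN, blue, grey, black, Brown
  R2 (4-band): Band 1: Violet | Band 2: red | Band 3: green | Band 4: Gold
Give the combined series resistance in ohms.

7200168 Ω

R1: brown, blue, grey → 168; black ×1 → 168 Ω.
R2: violet, red → 72; green ×10^5 → 7200000 Ω.
Series: 168 + 7200000 = 7200168 Ω.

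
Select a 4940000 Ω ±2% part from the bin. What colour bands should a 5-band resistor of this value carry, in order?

4940000 Ω = 494 × 10^4.
4 → yellow
9 → white
4 → yellow
Multiplier 10^4 → yellow.
±2% tolerance → red.

yellow, white, yellow, yellow, red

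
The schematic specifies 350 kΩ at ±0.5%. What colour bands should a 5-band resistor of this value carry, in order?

350000 Ω = 350 × 10^3.
3 → orange
5 → green
0 → black
Multiplier 10^3 → orange.
±0.5% tolerance → green.

orange, green, black, orange, green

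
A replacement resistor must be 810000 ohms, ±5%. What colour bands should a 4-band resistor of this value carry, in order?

grey, brown, yellow, gold

810000 Ω = 81 × 10^4.
8 → grey
1 → brown
Multiplier 10^4 → yellow.
±5% tolerance → gold.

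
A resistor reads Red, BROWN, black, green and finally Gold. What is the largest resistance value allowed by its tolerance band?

Red → 2 (first significant figure)
Brown → 1 (second significant figure)
Black → 0 (third significant figure)
Green → ×10^5 multiplier
Gold → ±5% tolerance
210 × 100000 = 21000000 Ω
Largest = 21000000 × (1 + 5/100) = 22050000 Ω.

22050000 Ω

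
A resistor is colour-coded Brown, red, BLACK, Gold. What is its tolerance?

±5%

The last band, gold, is the tolerance band.
Gold corresponds to ±5%.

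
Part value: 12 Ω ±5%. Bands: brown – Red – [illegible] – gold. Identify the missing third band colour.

12 Ω = 12 × 10^0.
The third band is the multiplier, 10^0, which is black.

black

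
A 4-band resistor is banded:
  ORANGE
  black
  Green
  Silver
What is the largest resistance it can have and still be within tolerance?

Orange → 3 (first significant figure)
Black → 0 (second significant figure)
Green → ×10^5 multiplier
Silver → ±10% tolerance
30 × 100000 = 3000000 Ω
Largest = 3000000 × (1 + 10/100) = 3300000 Ω.

3300000 Ω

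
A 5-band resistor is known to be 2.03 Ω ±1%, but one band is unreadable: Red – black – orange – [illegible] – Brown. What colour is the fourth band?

2.03 Ω = 203 × 10^-2.
The fourth band is the multiplier, 10^-2, which is silver.

silver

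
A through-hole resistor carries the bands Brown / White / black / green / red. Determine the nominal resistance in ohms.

19000000 Ω

Brown → 1 (first significant figure)
White → 9 (second significant figure)
Black → 0 (third significant figure)
Green → ×10^5 multiplier
190 × 100000 = 19000000 Ω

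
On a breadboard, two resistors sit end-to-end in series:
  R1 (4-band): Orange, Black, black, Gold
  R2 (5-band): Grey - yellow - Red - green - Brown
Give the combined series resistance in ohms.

84200030 Ω

R1: orange, black → 30; black ×1 → 30 Ω.
R2: grey, yellow, red → 842; green ×10^5 → 84200000 Ω.
Series: 30 + 84200000 = 84200030 Ω.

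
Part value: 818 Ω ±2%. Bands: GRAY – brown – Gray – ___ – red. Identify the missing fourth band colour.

818 Ω = 818 × 10^0.
The fourth band is the multiplier, 10^0, which is black.

black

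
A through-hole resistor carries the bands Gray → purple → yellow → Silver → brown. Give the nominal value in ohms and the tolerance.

Grey → 8 (first significant figure)
Violet → 7 (second significant figure)
Yellow → 4 (third significant figure)
Silver → ×0.01 multiplier
Brown → ±1% tolerance
874 × 0.01 = 8.74 Ω

8.74 Ω ±1%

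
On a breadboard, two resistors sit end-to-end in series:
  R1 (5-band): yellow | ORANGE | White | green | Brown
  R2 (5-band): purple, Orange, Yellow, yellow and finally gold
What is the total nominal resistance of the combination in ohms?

51240000 Ω

R1: yellow, orange, white → 439; green ×10^5 → 43900000 Ω.
R2: violet, orange, yellow → 734; yellow ×10^4 → 7340000 Ω.
Series: 43900000 + 7340000 = 51240000 Ω.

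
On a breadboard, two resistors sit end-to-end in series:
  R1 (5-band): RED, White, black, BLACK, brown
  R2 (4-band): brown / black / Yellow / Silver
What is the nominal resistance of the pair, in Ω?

100290 Ω

R1: red, white, black → 290; black ×1 → 290 Ω.
R2: brown, black → 10; yellow ×10^4 → 100000 Ω.
Series: 290 + 100000 = 100290 Ω.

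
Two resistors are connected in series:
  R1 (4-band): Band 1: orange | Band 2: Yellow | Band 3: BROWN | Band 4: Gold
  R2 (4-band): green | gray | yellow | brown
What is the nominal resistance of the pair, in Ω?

R1: orange, yellow → 34; brown ×10 → 340 Ω.
R2: green, grey → 58; yellow ×10^4 → 580000 Ω.
Series: 340 + 580000 = 580340 Ω.

580340 Ω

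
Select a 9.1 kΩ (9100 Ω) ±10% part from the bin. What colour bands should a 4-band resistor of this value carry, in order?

white, brown, red, silver

9100 Ω = 91 × 10^2.
9 → white
1 → brown
Multiplier 10^2 → red.
±10% tolerance → silver.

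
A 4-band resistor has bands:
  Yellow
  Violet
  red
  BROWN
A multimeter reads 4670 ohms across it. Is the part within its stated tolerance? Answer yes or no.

yes

Yellow → 4 (first significant figure)
Violet → 7 (second significant figure)
Red → ×10^2 multiplier
Brown → ±1% tolerance
47 × 100 = 4700 Ω
Allowed range: 4653 Ω to 4747 Ω.
4670 ohms lies inside that range.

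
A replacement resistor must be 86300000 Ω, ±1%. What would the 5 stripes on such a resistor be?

grey, blue, orange, green, brown

86300000 Ω = 863 × 10^5.
8 → grey
6 → blue
3 → orange
Multiplier 10^5 → green.
±1% tolerance → brown.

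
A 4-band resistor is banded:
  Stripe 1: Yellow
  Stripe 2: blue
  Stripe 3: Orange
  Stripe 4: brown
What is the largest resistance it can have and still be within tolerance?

Yellow → 4 (first significant figure)
Blue → 6 (second significant figure)
Orange → ×10^3 multiplier
Brown → ±1% tolerance
46 × 1000 = 46000 Ω
Largest = 46000 × (1 + 1/100) = 46460 Ω.

46460 Ω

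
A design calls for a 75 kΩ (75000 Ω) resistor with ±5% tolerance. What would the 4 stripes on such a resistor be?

violet, green, orange, gold

75000 Ω = 75 × 10^3.
7 → violet
5 → green
Multiplier 10^3 → orange.
±5% tolerance → gold.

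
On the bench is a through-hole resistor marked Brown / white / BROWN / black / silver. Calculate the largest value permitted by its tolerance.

210.1 Ω

Brown → 1 (first significant figure)
White → 9 (second significant figure)
Brown → 1 (third significant figure)
Black → ×1 multiplier
Silver → ±10% tolerance
191 × 1 = 191 Ω
Largest = 191 × (1 + 10/100) = 210.1 Ω.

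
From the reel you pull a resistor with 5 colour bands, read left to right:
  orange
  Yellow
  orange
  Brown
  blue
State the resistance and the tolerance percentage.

Orange → 3 (first significant figure)
Yellow → 4 (second significant figure)
Orange → 3 (third significant figure)
Brown → ×10 multiplier
Blue → ±0.25% tolerance
343 × 10 = 3430 Ω

3430 Ω ±0.25%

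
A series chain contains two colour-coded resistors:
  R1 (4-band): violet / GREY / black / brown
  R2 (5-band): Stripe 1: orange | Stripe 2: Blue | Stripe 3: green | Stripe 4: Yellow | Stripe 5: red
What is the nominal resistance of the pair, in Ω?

R1: violet, grey → 78; black ×1 → 78 Ω.
R2: orange, blue, green → 365; yellow ×10^4 → 3650000 Ω.
Series: 78 + 3650000 = 3650078 Ω.

3650078 Ω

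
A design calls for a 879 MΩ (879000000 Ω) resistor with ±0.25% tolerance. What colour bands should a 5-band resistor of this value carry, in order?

879000000 Ω = 879 × 10^6.
8 → grey
7 → violet
9 → white
Multiplier 10^6 → blue.
±0.25% tolerance → blue.

grey, violet, white, blue, blue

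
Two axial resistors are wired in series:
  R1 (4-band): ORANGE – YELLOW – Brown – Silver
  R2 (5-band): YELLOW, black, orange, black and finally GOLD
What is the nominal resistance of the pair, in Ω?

743 Ω

R1: orange, yellow → 34; brown ×10 → 340 Ω.
R2: yellow, black, orange → 403; black ×1 → 403 Ω.
Series: 340 + 403 = 743 Ω.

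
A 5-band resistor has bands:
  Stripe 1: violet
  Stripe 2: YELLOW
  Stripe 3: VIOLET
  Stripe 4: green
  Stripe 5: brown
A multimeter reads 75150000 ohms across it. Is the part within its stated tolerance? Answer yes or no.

Violet → 7 (first significant figure)
Yellow → 4 (second significant figure)
Violet → 7 (third significant figure)
Green → ×10^5 multiplier
Brown → ±1% tolerance
747 × 100000 = 74700000 Ω
Allowed range: 73953000 Ω to 75447000 Ω.
75150000 ohms lies inside that range.

yes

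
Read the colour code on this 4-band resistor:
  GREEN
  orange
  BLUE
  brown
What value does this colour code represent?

Green → 5 (first significant figure)
Orange → 3 (second significant figure)
Blue → ×10^6 multiplier
53 × 1000000 = 53000000 Ω

53000000 Ω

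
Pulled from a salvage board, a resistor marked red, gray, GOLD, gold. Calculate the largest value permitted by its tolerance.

Red → 2 (first significant figure)
Grey → 8 (second significant figure)
Gold → ×0.1 multiplier
Gold → ±5% tolerance
28 × 0.1 = 2.8 Ω
Largest = 2.8 × (1 + 5/100) = 2.94 Ω.

2.94 Ω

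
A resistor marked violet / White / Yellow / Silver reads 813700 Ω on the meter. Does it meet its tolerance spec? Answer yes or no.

yes

Violet → 7 (first significant figure)
White → 9 (second significant figure)
Yellow → ×10^4 multiplier
Silver → ±10% tolerance
79 × 10000 = 790000 Ω
Allowed range: 711000 Ω to 869000 Ω.
813700 Ω lies inside that range.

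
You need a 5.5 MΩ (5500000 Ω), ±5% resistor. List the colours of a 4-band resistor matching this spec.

5500000 Ω = 55 × 10^5.
5 → green
5 → green
Multiplier 10^5 → green.
±5% tolerance → gold.

green, green, green, gold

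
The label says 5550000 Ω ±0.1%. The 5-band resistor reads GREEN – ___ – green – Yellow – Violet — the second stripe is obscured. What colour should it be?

green

5550000 Ω = 555 × 10^4.
The second band gives digit 5 of the significand, and 5 is green.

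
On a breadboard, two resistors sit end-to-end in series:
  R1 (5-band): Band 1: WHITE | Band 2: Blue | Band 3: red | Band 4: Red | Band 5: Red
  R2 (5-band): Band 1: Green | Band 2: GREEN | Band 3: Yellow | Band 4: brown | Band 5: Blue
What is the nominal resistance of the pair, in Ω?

R1: white, blue, red → 962; red ×10^2 → 96200 Ω.
R2: green, green, yellow → 554; brown ×10 → 5540 Ω.
Series: 96200 + 5540 = 101740 Ω.

101740 Ω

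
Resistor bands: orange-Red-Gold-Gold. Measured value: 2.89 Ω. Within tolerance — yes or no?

no

Orange → 3 (first significant figure)
Red → 2 (second significant figure)
Gold → ×0.1 multiplier
Gold → ±5% tolerance
32 × 0.1 = 3.2 Ω
Allowed range: 3.04 Ω to 3.36 Ω.
2.89 Ω lies outside that range.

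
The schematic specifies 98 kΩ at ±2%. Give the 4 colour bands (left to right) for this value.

98000 Ω = 98 × 10^3.
9 → white
8 → grey
Multiplier 10^3 → orange.
±2% tolerance → red.

white, grey, orange, red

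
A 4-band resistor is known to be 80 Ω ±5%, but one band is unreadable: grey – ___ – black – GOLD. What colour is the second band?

black

80 Ω = 80 × 10^0.
The second band gives digit 0 of the significand, and 0 is black.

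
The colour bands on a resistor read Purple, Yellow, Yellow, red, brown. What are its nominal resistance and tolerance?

Violet → 7 (first significant figure)
Yellow → 4 (second significant figure)
Yellow → 4 (third significant figure)
Red → ×10^2 multiplier
Brown → ±1% tolerance
744 × 100 = 74400 Ω

74400 Ω ±1%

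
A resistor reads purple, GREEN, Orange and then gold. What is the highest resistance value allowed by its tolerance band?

Violet → 7 (first significant figure)
Green → 5 (second significant figure)
Orange → ×10^3 multiplier
Gold → ±5% tolerance
75 × 1000 = 75000 Ω
Highest = 75000 × (1 + 5/100) = 78750 Ω.

78750 Ω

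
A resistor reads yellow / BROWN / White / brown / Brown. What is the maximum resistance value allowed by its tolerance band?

Yellow → 4 (first significant figure)
Brown → 1 (second significant figure)
White → 9 (third significant figure)
Brown → ×10 multiplier
Brown → ±1% tolerance
419 × 10 = 4190 Ω
Maximum = 4190 × (1 + 1/100) = 4231.9 Ω.

4231.9 Ω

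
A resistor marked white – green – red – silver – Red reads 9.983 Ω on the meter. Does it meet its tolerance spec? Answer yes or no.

no

White → 9 (first significant figure)
Green → 5 (second significant figure)
Red → 2 (third significant figure)
Silver → ×0.01 multiplier
Red → ±2% tolerance
952 × 0.01 = 9.52 Ω
Allowed range: 9.3296 Ω to 9.7104 Ω.
9.983 Ω lies outside that range.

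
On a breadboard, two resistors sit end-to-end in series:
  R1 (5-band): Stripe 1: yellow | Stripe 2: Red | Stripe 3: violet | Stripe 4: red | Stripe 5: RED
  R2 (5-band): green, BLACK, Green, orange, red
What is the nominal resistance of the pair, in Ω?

547700 Ω

R1: yellow, red, violet → 427; red ×10^2 → 42700 Ω.
R2: green, black, green → 505; orange ×10^3 → 505000 Ω.
Series: 42700 + 505000 = 547700 Ω.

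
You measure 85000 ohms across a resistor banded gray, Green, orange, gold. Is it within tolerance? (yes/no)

Grey → 8 (first significant figure)
Green → 5 (second significant figure)
Orange → ×10^3 multiplier
Gold → ±5% tolerance
85 × 1000 = 85000 Ω
Allowed range: 80750 Ω to 89250 Ω.
85000 ohms lies inside that range.

yes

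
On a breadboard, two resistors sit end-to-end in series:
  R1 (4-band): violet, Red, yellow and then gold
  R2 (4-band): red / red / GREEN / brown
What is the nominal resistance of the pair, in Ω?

2920000 Ω

R1: violet, red → 72; yellow ×10^4 → 720000 Ω.
R2: red, red → 22; green ×10^5 → 2200000 Ω.
Series: 720000 + 2200000 = 2920000 Ω.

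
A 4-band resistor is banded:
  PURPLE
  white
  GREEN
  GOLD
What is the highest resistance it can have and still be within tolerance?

Violet → 7 (first significant figure)
White → 9 (second significant figure)
Green → ×10^5 multiplier
Gold → ±5% tolerance
79 × 100000 = 7900000 Ω
Highest = 7900000 × (1 + 5/100) = 8295000 Ω.

8295000 Ω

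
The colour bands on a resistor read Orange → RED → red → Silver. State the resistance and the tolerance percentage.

3200 Ω ±10%

Orange → 3 (first significant figure)
Red → 2 (second significant figure)
Red → ×10^2 multiplier
Silver → ±10% tolerance
32 × 100 = 3200 Ω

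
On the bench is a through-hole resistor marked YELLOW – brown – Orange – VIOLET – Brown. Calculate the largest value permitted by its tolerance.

4171300000 Ω

Yellow → 4 (first significant figure)
Brown → 1 (second significant figure)
Orange → 3 (third significant figure)
Violet → ×10^7 multiplier
Brown → ±1% tolerance
413 × 10000000 = 4130000000 Ω
Largest = 4130000000 × (1 + 1/100) = 4171300000 Ω.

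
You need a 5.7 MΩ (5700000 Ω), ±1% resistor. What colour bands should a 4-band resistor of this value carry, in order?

green, violet, green, brown

5700000 Ω = 57 × 10^5.
5 → green
7 → violet
Multiplier 10^5 → green.
±1% tolerance → brown.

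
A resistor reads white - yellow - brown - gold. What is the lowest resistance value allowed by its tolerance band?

White → 9 (first significant figure)
Yellow → 4 (second significant figure)
Brown → ×10 multiplier
Gold → ±5% tolerance
94 × 10 = 940 Ω
Lowest = 940 × (1 − 5/100) = 893 Ω.

893 Ω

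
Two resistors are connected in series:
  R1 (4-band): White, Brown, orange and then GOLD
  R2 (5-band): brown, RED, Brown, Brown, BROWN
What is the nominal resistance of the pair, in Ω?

R1: white, brown → 91; orange ×10^3 → 91000 Ω.
R2: brown, red, brown → 121; brown ×10 → 1210 Ω.
Series: 91000 + 1210 = 92210 Ω.

92210 Ω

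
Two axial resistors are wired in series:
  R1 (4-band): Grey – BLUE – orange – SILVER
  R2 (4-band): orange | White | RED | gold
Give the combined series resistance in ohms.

89900 Ω

R1: grey, blue → 86; orange ×10^3 → 86000 Ω.
R2: orange, white → 39; red ×10^2 → 3900 Ω.
Series: 86000 + 3900 = 89900 Ω.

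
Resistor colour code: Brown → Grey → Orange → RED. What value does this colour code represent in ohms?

Brown → 1 (first significant figure)
Grey → 8 (second significant figure)
Orange → ×10^3 multiplier
18 × 1000 = 18000 Ω

18000 Ω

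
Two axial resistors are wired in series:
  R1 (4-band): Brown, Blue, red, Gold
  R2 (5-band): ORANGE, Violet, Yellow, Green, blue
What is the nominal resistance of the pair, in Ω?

R1: brown, blue → 16; red ×10^2 → 1600 Ω.
R2: orange, violet, yellow → 374; green ×10^5 → 37400000 Ω.
Series: 1600 + 37400000 = 37401600 Ω.

37401600 Ω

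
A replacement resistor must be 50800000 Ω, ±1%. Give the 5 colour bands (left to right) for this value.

50800000 Ω = 508 × 10^5.
5 → green
0 → black
8 → grey
Multiplier 10^5 → green.
±1% tolerance → brown.

green, black, grey, green, brown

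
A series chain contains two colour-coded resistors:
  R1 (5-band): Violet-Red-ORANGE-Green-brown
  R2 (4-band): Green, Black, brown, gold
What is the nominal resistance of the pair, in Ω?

R1: violet, red, orange → 723; green ×10^5 → 72300000 Ω.
R2: green, black → 50; brown ×10 → 500 Ω.
Series: 72300000 + 500 = 72300500 Ω.

72300500 Ω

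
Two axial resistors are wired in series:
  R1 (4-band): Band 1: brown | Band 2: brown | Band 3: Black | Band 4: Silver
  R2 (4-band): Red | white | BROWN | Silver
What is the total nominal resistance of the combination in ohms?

R1: brown, brown → 11; black ×1 → 11 Ω.
R2: red, white → 29; brown ×10 → 290 Ω.
Series: 11 + 290 = 301 Ω.

301 Ω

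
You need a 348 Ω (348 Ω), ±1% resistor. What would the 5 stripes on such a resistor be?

348 Ω = 348 × 10^0.
3 → orange
4 → yellow
8 → grey
Multiplier 10^0 → black.
±1% tolerance → brown.

orange, yellow, grey, black, brown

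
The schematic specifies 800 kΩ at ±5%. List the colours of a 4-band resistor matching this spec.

800000 Ω = 80 × 10^4.
8 → grey
0 → black
Multiplier 10^4 → yellow.
±5% tolerance → gold.

grey, black, yellow, gold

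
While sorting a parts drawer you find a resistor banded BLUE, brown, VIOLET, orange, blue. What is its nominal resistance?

Blue → 6 (first significant figure)
Brown → 1 (second significant figure)
Violet → 7 (third significant figure)
Orange → ×10^3 multiplier
617 × 1000 = 617000 Ω

617000 Ω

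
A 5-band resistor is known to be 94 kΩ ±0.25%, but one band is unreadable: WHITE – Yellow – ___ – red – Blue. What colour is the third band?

black

94000 Ω = 940 × 10^2.
The third band gives digit 0 of the significand, and 0 is black.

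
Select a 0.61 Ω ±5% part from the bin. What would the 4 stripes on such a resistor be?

blue, brown, silver, gold

0.61 Ω = 61 × 10^-2.
6 → blue
1 → brown
Multiplier 10^-2 → silver.
±5% tolerance → gold.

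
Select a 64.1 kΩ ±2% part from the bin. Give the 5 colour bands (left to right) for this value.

blue, yellow, brown, red, red

64100 Ω = 641 × 10^2.
6 → blue
4 → yellow
1 → brown
Multiplier 10^2 → red.
±2% tolerance → red.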